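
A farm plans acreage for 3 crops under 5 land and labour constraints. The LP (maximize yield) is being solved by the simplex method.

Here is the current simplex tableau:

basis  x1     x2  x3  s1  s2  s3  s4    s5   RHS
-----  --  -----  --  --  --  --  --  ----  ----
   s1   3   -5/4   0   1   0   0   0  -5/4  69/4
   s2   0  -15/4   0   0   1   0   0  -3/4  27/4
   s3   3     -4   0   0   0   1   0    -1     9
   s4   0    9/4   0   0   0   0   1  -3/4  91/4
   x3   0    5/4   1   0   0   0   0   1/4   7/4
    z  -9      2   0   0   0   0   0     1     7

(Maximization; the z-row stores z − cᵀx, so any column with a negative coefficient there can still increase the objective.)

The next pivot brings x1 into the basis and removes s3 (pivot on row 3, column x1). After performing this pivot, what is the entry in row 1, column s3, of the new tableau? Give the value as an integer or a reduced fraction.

Pivot element is row 3, column x1: 3.
Normalize row 3: new (row 3, s3) = 1/3 = 1/3.
row 1 ← row 1 − 3·(new row 3): 0 − 3·(1/3) = -1.

-1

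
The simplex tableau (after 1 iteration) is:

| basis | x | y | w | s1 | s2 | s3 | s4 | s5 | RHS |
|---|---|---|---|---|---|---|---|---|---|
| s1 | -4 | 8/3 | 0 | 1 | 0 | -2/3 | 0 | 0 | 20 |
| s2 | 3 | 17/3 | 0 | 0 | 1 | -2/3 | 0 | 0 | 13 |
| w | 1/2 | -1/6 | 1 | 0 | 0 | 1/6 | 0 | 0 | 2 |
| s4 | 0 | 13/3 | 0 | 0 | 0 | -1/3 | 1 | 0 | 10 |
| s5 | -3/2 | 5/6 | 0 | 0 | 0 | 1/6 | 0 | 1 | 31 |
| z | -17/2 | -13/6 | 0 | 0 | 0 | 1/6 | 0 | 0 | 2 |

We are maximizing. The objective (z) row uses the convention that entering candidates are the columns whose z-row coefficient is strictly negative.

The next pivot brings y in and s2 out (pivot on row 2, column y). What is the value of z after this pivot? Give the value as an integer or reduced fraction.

Minimum ratio for y: 13/(17/3) = 39/17.
z changes by −(z-row coeff of y)·ratio = −(-13/6)·(39/17) = 169/34.
New z = 2 + (169/34) = 237/34.

237/34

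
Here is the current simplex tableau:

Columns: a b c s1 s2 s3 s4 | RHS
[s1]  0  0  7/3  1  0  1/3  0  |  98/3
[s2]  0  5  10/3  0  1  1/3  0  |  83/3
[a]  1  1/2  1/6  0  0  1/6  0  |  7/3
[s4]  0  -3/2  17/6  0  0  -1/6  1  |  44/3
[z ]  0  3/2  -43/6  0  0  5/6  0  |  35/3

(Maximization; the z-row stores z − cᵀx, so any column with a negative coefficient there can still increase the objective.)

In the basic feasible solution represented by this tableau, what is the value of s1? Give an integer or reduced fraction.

98/3

s1 is basic (row 1); its value is the RHS of that row: 98/3.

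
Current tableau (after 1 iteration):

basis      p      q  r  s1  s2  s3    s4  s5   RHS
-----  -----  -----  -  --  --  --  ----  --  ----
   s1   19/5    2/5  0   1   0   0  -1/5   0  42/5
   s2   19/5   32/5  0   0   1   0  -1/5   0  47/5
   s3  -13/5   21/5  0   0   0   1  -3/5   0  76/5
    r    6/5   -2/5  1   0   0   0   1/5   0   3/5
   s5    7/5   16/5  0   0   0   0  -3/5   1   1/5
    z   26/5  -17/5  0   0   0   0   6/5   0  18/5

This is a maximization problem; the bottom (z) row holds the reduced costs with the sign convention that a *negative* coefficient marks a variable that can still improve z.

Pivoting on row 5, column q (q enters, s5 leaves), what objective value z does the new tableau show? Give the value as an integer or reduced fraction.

Minimum ratio for q: (1/5)/(16/5) = 1/16.
z changes by −(z-row coeff of q)·ratio = −(-17/5)·(1/16) = 17/80.
New z = 18/5 + (17/80) = 61/16.

61/16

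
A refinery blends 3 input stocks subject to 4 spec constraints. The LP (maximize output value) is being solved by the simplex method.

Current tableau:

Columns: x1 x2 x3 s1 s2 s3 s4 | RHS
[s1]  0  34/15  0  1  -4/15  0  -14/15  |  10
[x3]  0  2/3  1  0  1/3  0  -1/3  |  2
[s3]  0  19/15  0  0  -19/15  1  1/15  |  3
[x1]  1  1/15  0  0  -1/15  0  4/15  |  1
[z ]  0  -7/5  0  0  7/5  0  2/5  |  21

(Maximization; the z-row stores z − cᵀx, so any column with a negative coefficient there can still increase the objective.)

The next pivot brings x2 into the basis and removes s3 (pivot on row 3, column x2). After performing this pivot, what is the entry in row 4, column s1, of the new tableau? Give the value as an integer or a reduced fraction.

0

Pivot element is row 3, column x2: 19/15.
Normalize row 3: new (row 3, s1) = 0/(19/15) = 0.
row 4 ← row 4 − (1/15)·(new row 3): 0 − (1/15)·0 = 0.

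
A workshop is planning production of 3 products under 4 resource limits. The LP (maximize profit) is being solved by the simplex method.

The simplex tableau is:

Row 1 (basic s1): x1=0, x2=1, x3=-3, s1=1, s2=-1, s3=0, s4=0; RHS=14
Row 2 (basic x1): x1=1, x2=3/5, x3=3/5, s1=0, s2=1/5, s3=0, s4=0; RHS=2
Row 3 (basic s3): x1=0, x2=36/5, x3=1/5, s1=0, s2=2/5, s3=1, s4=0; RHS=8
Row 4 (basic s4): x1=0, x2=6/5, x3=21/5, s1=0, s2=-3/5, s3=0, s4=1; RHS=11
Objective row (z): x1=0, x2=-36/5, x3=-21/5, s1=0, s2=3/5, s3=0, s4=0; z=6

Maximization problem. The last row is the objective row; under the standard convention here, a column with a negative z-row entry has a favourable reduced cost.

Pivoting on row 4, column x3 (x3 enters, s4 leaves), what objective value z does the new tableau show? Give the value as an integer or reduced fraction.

Minimum ratio for x3: 11/(21/5) = 55/21.
z changes by −(z-row coeff of x3)·ratio = −(-21/5)·(55/21) = 11.
New z = 6 + 11 = 17.

17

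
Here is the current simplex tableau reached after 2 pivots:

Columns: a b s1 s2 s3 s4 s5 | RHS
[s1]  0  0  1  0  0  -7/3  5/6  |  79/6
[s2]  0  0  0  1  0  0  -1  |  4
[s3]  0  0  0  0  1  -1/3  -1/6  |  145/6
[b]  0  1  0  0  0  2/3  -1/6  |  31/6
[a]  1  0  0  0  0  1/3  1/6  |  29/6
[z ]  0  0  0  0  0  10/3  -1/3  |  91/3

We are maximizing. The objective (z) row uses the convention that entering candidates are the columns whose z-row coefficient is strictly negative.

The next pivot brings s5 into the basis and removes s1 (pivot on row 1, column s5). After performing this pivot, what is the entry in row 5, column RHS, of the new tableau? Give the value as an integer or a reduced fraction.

Pivot element is row 1, column s5: 5/6.
Normalize row 1: new (row 1, RHS) = (79/6)/(5/6) = 79/5.
row 5 ← row 5 − (1/6)·(new row 1): 29/6 − (1/6)·(79/5) = 11/5.

11/5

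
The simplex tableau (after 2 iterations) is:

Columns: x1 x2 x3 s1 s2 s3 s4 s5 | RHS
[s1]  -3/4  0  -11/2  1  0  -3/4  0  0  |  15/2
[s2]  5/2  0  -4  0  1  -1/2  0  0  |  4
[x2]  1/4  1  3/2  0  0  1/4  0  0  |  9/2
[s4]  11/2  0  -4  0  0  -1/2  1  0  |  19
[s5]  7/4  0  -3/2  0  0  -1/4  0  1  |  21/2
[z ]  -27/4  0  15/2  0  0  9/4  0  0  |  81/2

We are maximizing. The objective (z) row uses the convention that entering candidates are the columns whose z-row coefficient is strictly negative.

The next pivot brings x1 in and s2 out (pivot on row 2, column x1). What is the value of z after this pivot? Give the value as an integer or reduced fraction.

513/10

Minimum ratio for x1: 4/(5/2) = 8/5.
z changes by −(z-row coeff of x1)·ratio = −(-27/4)·(8/5) = 54/5.
New z = 81/2 + (54/5) = 513/10.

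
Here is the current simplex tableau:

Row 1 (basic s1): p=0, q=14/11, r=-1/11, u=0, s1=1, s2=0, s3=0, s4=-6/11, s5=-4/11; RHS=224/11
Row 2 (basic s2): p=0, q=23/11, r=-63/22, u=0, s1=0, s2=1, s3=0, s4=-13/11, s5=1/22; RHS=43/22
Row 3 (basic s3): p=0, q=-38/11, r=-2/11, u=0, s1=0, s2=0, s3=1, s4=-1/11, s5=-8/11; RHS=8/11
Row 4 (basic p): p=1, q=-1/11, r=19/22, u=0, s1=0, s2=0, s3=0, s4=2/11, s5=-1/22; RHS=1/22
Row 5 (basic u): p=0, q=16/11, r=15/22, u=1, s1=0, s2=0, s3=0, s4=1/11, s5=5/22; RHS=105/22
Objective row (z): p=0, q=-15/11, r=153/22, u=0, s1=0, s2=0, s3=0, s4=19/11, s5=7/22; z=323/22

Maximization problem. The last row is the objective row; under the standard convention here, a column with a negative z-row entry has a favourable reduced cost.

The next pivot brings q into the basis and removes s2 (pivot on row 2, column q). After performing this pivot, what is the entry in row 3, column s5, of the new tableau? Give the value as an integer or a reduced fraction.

Pivot element is row 2, column q: 23/11.
Normalize row 2: new (row 2, s5) = (1/22)/(23/11) = 1/46.
row 3 ← row 3 − (-38/11)·(new row 2): -8/11 − (-38/11)·(1/46) = -15/23.

-15/23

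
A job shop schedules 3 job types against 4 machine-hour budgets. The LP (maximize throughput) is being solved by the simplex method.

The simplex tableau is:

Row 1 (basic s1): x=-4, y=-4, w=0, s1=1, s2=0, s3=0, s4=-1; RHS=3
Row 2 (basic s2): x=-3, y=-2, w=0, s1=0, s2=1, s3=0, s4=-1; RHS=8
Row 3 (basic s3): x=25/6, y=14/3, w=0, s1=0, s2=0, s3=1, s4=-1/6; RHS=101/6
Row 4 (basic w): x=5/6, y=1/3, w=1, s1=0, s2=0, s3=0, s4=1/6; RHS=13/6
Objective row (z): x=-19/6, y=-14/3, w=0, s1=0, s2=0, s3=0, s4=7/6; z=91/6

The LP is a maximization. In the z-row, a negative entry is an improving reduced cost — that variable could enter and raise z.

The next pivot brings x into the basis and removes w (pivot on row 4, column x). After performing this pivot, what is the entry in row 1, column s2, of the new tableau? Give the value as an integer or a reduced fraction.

Pivot element is row 4, column x: 5/6.
Normalize row 4: new (row 4, s2) = 0/(5/6) = 0.
row 1 ← row 1 − (-4)·(new row 4): 0 − (-4)·0 = 0.

0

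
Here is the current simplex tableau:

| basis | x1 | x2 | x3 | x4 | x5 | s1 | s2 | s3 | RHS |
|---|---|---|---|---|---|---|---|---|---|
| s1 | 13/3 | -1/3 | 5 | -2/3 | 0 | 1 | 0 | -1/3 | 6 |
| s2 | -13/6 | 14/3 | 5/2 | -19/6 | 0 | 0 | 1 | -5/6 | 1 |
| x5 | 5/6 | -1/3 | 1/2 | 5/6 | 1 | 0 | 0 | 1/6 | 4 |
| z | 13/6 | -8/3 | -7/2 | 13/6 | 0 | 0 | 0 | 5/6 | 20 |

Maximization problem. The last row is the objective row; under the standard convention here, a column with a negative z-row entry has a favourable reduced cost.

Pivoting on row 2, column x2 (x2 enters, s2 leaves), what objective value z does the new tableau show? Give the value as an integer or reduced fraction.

144/7

Minimum ratio for x2: 1/(14/3) = 3/14.
z changes by −(z-row coeff of x2)·ratio = −(-8/3)·(3/14) = 4/7.
New z = 20 + (4/7) = 144/7.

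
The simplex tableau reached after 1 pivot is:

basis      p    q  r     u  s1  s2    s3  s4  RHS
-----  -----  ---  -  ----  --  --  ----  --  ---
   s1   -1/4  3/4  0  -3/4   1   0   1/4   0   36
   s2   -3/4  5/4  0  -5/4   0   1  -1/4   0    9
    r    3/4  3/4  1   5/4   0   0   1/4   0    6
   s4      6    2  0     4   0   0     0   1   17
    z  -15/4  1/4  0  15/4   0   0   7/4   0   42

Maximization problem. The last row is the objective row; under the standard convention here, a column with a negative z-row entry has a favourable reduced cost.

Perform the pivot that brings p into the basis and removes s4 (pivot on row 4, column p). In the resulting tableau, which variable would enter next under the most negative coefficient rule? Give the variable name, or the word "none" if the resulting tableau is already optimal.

none

Pivot element 6. New z-row = old z-row − (-15/4)·(row 4/6).
Updated z-row coefficients: p: 0, q: 3/2, r: 0, u: 25/4, s1: 0, s2: 0, s3: 7/4, s4: 5/8.
No coefficient is strictly negative; the tableau after this pivot is optimal.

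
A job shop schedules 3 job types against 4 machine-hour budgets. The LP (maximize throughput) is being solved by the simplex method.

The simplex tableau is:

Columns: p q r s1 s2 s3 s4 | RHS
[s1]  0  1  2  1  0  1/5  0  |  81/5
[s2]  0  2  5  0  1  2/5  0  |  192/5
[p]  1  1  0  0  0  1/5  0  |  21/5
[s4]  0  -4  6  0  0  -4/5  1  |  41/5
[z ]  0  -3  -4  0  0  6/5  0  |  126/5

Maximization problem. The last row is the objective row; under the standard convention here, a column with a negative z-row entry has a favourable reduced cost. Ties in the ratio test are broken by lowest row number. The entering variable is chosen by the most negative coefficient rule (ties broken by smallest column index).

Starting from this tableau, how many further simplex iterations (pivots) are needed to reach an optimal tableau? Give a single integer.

2

pivot: r in, s4 out → z = 92/3
pivot: q in, p out → z = 817/15
No improving column remains; optimal.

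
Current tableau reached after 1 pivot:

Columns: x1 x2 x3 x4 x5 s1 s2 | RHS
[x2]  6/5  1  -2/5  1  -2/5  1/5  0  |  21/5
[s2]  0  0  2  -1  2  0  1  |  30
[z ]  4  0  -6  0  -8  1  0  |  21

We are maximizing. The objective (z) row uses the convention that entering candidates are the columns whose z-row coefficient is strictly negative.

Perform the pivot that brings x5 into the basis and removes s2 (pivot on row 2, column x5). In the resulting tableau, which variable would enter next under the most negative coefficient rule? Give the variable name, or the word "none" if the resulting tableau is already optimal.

Pivot element 2. New z-row = old z-row − (-8)·(row 2/2).
Updated z-row coefficients: x1: 4, x2: 0, x3: 2, x4: -4, x5: 0, s1: 1, s2: 4.
The most negative is -4 in column x4, so x4 would enter next.

x4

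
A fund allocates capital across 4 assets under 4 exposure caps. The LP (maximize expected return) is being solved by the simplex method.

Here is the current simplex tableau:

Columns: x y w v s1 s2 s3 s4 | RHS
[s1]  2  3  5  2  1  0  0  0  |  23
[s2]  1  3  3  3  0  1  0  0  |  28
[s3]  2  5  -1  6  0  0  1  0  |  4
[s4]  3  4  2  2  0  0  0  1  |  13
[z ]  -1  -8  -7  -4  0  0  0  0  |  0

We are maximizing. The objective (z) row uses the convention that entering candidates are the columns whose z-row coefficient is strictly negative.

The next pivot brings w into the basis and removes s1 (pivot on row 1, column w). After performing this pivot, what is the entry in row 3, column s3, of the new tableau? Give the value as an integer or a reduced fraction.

1

Pivot element is row 1, column w: 5.
Normalize row 1: new (row 1, s3) = 0/5 = 0.
row 3 ← row 3 − (-1)·(new row 1): 1 − (-1)·0 = 1.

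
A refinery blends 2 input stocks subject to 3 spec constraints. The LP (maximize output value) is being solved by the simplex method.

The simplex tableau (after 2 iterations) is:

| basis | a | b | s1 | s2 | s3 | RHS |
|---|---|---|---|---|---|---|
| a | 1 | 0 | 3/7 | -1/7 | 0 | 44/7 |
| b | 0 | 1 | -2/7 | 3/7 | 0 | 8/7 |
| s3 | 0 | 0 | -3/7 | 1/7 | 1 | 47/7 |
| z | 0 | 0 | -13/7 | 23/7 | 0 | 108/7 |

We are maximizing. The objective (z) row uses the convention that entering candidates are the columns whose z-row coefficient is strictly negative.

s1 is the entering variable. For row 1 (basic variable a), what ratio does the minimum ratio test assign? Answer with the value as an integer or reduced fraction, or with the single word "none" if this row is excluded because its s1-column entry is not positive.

Ratio = RHS / (s1 entry) = (44/7) / (3/7) = 44/3.

44/3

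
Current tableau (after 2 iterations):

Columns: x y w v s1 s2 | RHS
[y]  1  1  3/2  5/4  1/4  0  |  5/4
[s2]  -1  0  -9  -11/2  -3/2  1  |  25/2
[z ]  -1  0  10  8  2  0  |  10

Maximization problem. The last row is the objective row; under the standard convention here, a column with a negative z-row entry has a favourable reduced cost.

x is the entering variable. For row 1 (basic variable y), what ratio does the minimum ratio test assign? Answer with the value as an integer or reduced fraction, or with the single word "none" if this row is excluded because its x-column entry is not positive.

Ratio = RHS / (x entry) = (5/4) / 1 = 5/4.

5/4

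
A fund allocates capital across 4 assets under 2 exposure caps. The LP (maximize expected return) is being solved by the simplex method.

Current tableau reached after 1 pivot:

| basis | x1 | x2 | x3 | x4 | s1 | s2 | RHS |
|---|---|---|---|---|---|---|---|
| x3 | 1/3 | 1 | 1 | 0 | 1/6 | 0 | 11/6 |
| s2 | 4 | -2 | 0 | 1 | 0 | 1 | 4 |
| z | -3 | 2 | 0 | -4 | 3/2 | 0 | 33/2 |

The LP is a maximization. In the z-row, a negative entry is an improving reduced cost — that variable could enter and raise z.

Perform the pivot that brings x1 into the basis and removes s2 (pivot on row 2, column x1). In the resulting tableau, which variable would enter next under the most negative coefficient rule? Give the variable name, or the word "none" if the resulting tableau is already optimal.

x4

Pivot element 4. New z-row = old z-row − (-3)·(row 2/4).
Updated z-row coefficients: x1: 0, x2: 1/2, x3: 0, x4: -13/4, s1: 3/2, s2: 3/4.
The most negative is -13/4 in column x4, so x4 would enter next.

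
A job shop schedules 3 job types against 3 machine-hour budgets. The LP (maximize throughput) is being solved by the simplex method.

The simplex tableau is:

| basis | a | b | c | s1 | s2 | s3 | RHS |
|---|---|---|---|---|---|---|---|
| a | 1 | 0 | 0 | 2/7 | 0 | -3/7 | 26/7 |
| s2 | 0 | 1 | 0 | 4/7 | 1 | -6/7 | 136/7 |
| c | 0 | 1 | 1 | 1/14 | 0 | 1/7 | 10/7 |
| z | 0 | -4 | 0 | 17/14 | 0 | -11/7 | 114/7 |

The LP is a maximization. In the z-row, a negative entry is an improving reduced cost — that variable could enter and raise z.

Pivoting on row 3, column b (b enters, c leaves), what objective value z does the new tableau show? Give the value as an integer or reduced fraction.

22

Minimum ratio for b: (10/7)/1 = 10/7.
z changes by −(z-row coeff of b)·ratio = −(-4)·(10/7) = 40/7.
New z = 114/7 + (40/7) = 22.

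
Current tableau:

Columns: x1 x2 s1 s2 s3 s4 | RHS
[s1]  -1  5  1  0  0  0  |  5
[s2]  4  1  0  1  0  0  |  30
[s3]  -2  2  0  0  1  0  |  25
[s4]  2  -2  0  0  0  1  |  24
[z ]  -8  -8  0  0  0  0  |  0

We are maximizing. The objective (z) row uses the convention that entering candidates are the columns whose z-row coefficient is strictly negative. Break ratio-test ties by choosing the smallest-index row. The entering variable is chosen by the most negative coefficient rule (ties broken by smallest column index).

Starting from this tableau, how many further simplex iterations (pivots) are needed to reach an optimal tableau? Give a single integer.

pivot: x1 in, s2 out → z = 60
pivot: x2 in, s1 out → z = 520/7
No improving column remains; optimal.

2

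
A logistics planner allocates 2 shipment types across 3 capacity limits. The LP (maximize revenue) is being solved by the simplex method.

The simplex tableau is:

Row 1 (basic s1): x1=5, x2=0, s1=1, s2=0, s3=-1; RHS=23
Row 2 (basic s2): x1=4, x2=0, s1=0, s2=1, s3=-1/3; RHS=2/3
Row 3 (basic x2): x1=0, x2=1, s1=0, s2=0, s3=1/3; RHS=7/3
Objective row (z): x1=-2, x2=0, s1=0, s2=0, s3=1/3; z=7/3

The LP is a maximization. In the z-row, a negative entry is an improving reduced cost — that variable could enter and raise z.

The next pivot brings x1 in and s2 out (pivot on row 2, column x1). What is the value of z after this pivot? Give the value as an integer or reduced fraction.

Minimum ratio for x1: (2/3)/4 = 1/6.
z changes by −(z-row coeff of x1)·ratio = −(-2)·(1/6) = 1/3.
New z = 7/3 + (1/3) = 8/3.

8/3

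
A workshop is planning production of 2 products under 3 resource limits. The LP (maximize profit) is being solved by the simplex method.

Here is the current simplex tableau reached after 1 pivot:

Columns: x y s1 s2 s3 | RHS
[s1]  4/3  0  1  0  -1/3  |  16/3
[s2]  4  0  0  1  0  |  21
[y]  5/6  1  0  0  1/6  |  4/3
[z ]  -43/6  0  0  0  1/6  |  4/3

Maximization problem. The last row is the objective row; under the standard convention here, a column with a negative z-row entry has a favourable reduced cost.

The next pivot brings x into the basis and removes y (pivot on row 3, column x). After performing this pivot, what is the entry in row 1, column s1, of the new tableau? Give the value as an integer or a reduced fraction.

1

Pivot element is row 3, column x: 5/6.
Normalize row 3: new (row 3, s1) = 0/(5/6) = 0.
row 1 ← row 1 − (4/3)·(new row 3): 1 − (4/3)·0 = 1.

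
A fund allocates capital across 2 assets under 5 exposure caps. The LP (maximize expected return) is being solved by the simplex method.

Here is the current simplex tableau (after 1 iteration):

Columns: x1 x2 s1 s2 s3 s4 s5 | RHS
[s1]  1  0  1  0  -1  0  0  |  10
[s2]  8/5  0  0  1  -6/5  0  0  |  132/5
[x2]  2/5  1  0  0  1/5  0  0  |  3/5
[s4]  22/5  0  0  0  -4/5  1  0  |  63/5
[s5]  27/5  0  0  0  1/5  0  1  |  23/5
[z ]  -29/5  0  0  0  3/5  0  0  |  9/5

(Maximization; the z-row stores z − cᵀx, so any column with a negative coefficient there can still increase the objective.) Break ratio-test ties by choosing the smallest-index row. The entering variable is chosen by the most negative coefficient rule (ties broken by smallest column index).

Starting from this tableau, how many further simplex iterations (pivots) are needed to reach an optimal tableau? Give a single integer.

pivot: x1 in, s5 out → z = 182/27
No improving column remains; optimal.

1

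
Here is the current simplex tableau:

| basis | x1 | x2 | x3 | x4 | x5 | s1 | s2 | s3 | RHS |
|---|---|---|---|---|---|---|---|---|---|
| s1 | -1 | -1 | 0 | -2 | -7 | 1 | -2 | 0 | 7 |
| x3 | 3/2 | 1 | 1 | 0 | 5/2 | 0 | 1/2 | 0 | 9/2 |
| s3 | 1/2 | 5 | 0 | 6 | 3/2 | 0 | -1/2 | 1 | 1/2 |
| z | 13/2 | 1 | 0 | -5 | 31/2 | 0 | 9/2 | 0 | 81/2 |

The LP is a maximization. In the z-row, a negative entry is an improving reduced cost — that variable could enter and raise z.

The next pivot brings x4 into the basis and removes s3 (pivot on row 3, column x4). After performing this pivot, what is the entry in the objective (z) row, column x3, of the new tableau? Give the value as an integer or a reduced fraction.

0

Pivot element is row 3, column x4: 6.
Normalize row 3: new (row 3, x3) = 0/6 = 0.
z-row ← z-row − (-5)·(new row 3): 0 − (-5)·0 = 0.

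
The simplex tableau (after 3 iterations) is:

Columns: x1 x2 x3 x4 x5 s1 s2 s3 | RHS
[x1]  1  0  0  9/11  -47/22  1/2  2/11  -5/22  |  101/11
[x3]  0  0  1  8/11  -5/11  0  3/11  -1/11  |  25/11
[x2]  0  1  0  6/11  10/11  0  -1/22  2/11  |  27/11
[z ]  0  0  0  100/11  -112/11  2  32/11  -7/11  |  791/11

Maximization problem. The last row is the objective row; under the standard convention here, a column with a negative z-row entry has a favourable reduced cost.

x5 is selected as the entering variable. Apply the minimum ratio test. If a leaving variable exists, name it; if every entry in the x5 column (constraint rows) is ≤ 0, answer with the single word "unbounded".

Ratios: row 1 (x1): entry -47/22 ≤ 0, skip; row 2 (x3): entry -5/11 ≤ 0, skip; row 3 (x2): (27/11)/(10/11) = 27/10.
Minimum ratio is in the x2 row, so x2 leaves.

x2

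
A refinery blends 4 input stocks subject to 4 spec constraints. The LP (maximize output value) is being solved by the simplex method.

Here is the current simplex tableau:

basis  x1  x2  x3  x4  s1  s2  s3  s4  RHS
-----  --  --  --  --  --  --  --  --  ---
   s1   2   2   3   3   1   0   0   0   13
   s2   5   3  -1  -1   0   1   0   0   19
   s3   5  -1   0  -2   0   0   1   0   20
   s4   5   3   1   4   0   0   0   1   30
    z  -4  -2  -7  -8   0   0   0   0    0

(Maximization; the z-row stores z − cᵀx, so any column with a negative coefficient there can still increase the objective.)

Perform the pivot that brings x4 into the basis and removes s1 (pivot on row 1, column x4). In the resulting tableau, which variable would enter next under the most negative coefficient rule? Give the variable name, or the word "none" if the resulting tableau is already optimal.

none

Pivot element 3. New z-row = old z-row − (-8)·(row 1/3).
Updated z-row coefficients: x1: 4/3, x2: 10/3, x3: 1, x4: 0, s1: 8/3, s2: 0, s3: 0, s4: 0.
No coefficient is strictly negative; the tableau after this pivot is optimal.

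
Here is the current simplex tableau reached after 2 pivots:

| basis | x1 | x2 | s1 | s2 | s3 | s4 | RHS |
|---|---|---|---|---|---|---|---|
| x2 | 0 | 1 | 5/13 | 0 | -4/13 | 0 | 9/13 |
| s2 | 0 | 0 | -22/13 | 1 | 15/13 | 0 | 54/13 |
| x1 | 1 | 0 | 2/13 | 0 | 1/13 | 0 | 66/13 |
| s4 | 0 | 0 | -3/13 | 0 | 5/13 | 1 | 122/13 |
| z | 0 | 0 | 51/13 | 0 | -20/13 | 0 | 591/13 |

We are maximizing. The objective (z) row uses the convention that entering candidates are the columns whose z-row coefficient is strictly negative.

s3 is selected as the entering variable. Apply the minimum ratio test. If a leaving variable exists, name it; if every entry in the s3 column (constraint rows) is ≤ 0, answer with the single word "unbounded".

s2

Ratios: row 1 (x2): entry -4/13 ≤ 0, skip; row 2 (s2): (54/13)/(15/13) = 18/5; row 3 (x1): (66/13)/(1/13) = 66; row 4 (s4): (122/13)/(5/13) = 122/5.
Minimum ratio is in the s2 row, so s2 leaves.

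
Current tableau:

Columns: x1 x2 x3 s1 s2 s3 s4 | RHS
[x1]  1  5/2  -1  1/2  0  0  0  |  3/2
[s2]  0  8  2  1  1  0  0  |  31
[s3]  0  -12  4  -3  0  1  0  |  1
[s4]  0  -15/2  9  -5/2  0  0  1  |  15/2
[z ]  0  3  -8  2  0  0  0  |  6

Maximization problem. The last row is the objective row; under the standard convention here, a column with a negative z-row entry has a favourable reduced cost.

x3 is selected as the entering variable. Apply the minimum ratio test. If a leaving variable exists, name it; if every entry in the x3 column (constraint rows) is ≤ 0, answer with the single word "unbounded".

Ratios: row 1 (x1): entry -1 ≤ 0, skip; row 2 (s2): 31/2 = 31/2; row 3 (s3): 1/4 = 1/4; row 4 (s4): (15/2)/9 = 5/6.
Minimum ratio is in the s3 row, so s3 leaves.

s3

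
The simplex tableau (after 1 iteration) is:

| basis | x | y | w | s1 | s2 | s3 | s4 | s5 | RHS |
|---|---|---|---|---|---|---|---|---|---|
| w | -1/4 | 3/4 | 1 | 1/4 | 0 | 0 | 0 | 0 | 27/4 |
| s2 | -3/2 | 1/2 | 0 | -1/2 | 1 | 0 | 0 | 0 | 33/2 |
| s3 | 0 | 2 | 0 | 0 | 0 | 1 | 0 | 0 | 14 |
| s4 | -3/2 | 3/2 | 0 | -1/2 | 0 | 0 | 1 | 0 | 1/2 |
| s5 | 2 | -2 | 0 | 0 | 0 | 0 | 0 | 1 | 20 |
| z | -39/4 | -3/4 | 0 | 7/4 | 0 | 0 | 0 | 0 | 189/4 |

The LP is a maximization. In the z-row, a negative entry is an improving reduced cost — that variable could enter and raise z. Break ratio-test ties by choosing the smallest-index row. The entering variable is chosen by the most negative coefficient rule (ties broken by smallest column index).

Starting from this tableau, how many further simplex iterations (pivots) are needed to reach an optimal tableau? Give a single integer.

pivot: x in, s5 out → z = 579/4
pivot: y in, s3 out → z = 873/4
No improving column remains; optimal.

2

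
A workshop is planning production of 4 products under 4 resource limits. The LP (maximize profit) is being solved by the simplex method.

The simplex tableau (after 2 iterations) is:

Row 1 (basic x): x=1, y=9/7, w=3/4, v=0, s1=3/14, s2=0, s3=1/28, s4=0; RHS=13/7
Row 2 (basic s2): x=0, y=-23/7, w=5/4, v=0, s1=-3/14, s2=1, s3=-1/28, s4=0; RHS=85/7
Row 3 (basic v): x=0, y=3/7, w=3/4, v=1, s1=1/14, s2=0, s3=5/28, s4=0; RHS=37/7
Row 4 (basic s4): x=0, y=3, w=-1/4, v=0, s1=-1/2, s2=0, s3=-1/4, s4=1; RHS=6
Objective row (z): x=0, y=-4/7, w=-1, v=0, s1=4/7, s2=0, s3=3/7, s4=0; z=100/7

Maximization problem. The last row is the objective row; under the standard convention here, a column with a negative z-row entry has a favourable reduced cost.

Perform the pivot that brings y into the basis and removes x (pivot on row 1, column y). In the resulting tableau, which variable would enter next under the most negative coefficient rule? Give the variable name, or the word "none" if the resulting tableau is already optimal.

w

Pivot element 9/7. New z-row = old z-row − (-4/7)·(row 1/(9/7)).
Updated z-row coefficients: x: 4/9, y: 0, w: -2/3, v: 0, s1: 2/3, s2: 0, s3: 4/9, s4: 0.
The most negative is -2/3 in column w, so w would enter next.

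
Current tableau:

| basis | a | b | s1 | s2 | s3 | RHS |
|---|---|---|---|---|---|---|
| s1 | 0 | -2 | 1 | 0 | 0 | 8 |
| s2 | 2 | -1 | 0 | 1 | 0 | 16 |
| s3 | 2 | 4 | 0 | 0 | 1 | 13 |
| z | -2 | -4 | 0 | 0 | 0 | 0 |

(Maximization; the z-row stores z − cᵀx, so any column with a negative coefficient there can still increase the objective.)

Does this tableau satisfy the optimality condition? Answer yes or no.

no

Column a has objective-row coefficient -2, which is negative; an improving pivot exists, so not yet optimal.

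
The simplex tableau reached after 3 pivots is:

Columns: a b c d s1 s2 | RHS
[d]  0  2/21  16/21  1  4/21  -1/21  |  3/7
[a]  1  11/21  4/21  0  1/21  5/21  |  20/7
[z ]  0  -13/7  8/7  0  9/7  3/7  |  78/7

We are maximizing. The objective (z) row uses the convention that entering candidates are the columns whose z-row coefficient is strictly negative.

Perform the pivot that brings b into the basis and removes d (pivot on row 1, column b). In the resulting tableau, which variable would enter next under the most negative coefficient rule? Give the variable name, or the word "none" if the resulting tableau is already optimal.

Pivot element 2/21. New z-row = old z-row − (-13/7)·(row 1/(2/21)).
Updated z-row coefficients: a: 0, b: 0, c: 16, d: 39/2, s1: 5, s2: -1/2.
The most negative is -1/2 in column s2, so s2 would enter next.

s2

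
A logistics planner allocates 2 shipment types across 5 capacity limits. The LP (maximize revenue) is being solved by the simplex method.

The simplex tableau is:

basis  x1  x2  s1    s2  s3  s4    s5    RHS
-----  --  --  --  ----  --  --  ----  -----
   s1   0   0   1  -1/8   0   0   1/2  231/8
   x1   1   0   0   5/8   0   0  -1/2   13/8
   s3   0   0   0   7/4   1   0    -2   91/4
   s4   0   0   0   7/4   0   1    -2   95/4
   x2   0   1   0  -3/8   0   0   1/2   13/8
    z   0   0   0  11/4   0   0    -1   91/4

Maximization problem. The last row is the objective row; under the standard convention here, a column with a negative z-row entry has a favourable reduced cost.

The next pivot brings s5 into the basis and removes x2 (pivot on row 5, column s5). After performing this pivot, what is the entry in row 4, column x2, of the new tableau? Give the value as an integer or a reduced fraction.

Pivot element is row 5, column s5: 1/2.
Normalize row 5: new (row 5, x2) = 1/(1/2) = 2.
row 4 ← row 4 − (-2)·(new row 5): 0 − (-2)·2 = 4.

4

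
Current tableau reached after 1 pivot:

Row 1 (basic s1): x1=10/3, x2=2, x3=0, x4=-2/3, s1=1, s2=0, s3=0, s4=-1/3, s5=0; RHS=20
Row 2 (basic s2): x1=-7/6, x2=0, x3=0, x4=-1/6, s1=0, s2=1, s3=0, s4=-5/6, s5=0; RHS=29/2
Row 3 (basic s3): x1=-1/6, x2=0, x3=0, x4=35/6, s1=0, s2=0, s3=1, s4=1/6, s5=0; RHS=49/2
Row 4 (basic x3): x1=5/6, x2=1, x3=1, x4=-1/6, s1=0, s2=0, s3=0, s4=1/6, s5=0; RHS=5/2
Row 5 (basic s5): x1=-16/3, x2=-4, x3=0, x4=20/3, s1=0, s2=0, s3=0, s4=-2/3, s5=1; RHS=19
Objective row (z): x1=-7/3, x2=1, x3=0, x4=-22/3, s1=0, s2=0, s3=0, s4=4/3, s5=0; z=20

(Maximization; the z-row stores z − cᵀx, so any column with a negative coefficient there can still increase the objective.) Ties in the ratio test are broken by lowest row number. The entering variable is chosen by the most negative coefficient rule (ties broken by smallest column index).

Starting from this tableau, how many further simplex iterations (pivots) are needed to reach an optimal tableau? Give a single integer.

pivot: x4 in, s5 out → z = 409/10
pivot: x1 in, s3 out → z = 221/4
pivot: s5 in, x3 out → z = 1758/29
No improving column remains; optimal.

3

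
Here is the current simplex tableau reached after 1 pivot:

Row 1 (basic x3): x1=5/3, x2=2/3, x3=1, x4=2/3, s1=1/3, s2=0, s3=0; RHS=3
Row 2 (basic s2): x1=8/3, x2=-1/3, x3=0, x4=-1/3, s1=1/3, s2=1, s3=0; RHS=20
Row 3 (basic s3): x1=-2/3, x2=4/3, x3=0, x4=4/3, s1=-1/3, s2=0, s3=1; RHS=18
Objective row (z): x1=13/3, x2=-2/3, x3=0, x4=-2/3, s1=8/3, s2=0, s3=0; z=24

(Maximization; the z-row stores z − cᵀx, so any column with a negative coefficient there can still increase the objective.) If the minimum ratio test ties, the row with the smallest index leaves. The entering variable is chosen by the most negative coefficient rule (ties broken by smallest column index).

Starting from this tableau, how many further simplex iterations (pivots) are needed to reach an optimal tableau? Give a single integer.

pivot: x2 in, x3 out → z = 27
No improving column remains; optimal.

1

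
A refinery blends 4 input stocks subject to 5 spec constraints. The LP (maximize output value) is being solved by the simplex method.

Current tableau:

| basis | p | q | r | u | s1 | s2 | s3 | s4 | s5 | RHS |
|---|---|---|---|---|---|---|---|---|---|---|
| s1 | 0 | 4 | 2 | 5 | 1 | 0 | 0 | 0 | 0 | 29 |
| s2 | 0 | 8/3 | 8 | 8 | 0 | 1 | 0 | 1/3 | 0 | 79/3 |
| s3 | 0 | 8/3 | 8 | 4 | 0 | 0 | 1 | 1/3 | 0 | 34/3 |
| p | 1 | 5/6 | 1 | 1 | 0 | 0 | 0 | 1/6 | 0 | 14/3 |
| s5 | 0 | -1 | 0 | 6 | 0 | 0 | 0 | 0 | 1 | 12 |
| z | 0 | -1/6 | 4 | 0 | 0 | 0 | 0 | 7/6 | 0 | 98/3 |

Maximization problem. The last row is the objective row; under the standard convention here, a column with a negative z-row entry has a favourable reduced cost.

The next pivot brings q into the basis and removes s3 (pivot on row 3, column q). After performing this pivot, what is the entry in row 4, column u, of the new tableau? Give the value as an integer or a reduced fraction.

Pivot element is row 3, column q: 8/3.
Normalize row 3: new (row 3, u) = 4/(8/3) = 3/2.
row 4 ← row 4 − (5/6)·(new row 3): 1 − (5/6)·(3/2) = -1/4.

-1/4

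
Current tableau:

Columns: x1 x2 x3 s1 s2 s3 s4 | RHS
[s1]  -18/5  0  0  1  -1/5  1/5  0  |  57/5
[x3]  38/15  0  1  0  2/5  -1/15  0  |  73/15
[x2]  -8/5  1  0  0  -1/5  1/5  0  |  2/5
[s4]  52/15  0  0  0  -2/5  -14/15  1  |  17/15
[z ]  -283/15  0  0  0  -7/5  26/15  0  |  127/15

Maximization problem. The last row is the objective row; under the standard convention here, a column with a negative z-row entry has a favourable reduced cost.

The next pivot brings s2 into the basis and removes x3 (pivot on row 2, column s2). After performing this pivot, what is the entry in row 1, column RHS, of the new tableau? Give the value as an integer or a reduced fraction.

Pivot element is row 2, column s2: 2/5.
Normalize row 2: new (row 2, RHS) = (73/15)/(2/5) = 73/6.
row 1 ← row 1 − (-1/5)·(new row 2): 57/5 − (-1/5)·(73/6) = 83/6.

83/6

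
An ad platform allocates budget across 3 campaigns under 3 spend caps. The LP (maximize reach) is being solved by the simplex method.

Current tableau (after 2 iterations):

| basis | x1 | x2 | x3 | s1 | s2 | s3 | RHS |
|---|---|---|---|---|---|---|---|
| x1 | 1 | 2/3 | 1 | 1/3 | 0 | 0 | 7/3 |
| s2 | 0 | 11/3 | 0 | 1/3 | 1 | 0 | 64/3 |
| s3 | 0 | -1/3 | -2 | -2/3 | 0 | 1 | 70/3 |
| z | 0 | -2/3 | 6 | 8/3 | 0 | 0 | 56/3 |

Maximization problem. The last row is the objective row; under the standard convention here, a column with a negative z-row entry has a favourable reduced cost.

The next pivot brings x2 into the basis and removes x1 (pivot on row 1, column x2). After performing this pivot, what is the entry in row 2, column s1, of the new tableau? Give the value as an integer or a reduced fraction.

-3/2

Pivot element is row 1, column x2: 2/3.
Normalize row 1: new (row 1, s1) = (1/3)/(2/3) = 1/2.
row 2 ← row 2 − (11/3)·(new row 1): 1/3 − (11/3)·(1/2) = -3/2.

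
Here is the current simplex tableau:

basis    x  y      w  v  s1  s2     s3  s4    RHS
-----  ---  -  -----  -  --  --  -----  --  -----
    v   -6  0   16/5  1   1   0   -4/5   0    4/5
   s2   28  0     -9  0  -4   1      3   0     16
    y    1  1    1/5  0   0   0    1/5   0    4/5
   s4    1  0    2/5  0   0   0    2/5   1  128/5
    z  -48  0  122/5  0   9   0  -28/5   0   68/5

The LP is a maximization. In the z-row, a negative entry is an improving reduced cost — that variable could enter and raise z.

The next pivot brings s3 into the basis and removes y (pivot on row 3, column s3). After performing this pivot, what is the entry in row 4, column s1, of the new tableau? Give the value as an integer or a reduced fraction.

0

Pivot element is row 3, column s3: 1/5.
Normalize row 3: new (row 3, s1) = 0/(1/5) = 0.
row 4 ← row 4 − (2/5)·(new row 3): 0 − (2/5)·0 = 0.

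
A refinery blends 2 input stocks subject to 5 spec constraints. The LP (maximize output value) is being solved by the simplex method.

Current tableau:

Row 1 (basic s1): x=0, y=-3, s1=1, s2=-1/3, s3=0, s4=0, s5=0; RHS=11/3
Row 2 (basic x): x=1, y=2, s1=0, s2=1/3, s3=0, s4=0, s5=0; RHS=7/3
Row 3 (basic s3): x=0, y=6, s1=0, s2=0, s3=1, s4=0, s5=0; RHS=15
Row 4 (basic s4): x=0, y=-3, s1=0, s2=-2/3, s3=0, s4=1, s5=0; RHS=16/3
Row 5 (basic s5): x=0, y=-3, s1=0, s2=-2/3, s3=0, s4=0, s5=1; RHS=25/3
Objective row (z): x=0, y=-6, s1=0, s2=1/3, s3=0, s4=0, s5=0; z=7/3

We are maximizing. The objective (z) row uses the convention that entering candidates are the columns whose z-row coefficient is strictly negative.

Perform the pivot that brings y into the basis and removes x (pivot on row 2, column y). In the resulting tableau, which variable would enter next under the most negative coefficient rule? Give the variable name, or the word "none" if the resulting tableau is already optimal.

none

Pivot element 2. New z-row = old z-row − (-6)·(row 2/2).
Updated z-row coefficients: x: 3, y: 0, s1: 0, s2: 4/3, s3: 0, s4: 0, s5: 0.
No coefficient is strictly negative; the tableau after this pivot is optimal.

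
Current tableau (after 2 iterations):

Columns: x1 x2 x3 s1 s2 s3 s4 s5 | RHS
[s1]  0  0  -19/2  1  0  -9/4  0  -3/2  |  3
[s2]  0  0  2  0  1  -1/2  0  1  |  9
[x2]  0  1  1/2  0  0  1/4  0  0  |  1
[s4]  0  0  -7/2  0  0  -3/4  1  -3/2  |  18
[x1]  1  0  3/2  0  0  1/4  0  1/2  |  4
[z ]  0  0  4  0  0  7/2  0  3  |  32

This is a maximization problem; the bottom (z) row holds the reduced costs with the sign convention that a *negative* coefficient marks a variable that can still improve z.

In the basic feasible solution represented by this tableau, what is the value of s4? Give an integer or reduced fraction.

s4 is basic (row 4); its value is the RHS of that row: 18.

18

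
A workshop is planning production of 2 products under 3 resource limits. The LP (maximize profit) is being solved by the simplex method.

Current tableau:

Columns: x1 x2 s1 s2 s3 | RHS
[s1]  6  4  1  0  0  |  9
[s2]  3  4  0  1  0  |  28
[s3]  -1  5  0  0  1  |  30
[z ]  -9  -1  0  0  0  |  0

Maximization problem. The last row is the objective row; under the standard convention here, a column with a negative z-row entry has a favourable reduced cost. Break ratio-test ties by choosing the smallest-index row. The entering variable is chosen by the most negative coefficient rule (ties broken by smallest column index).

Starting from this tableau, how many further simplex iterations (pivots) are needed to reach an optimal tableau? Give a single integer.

1

pivot: x1 in, s1 out → z = 27/2
No improving column remains; optimal.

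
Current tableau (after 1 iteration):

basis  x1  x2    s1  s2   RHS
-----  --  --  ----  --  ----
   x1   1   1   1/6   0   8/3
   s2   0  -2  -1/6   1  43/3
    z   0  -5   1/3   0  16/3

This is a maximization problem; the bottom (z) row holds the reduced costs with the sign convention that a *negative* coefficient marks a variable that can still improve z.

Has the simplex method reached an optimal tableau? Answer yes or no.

no

Column x2 has objective-row coefficient -5, which is negative; an improving pivot exists, so not yet optimal.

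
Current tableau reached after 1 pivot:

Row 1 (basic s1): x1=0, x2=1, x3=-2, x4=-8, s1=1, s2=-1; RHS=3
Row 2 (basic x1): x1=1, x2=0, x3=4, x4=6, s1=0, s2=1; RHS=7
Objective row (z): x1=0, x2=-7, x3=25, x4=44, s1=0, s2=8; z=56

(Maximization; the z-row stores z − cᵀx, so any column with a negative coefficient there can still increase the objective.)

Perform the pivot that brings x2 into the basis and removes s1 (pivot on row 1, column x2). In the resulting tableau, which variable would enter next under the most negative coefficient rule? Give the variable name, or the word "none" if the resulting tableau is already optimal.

x4

Pivot element 1. New z-row = old z-row − (-7)·(row 1/1).
Updated z-row coefficients: x1: 0, x2: 0, x3: 11, x4: -12, s1: 7, s2: 1.
The most negative is -12 in column x4, so x4 would enter next.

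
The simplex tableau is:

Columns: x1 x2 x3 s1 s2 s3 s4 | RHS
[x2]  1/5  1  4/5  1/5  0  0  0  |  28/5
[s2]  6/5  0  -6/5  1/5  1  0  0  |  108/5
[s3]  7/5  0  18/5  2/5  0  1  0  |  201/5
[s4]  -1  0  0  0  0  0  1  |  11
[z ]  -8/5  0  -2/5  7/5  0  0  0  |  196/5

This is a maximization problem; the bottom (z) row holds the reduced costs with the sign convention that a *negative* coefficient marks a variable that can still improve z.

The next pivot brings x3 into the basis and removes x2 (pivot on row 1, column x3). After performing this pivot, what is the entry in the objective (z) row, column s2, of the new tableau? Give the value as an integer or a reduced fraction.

0

Pivot element is row 1, column x3: 4/5.
Normalize row 1: new (row 1, s2) = 0/(4/5) = 0.
z-row ← z-row − (-2/5)·(new row 1): 0 − (-2/5)·0 = 0.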